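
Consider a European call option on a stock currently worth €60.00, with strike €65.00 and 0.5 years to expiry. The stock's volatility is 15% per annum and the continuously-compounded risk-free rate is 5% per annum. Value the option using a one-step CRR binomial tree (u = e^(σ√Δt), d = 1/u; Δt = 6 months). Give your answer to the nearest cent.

CRR parameters: u = e^(σ√Δt) = e^(0.15·√0.5) = 1.1119, d = 1/u = 0.8994
Per-period rate: rΔt = 0.05·0.5 = 0.025, so R = e^0.025 = 1.0253
Risk-neutral probability p = (e^0.025 − 0.8994)/(1.1119 − 0.8994) = 0.1259/0.2125 = 0.5926
Terminal stock prices: S_u = 66.71, S_d = 53.96
Terminal payoffs (S − K): max(1.714, 0) = 1.714, max(-11.04, 0) = 0
Node 0 (S = 60): V_0 = e^(−0.025)·[0.5926·1.7137 + 0.4074·0.0000] = 0.9905

€0.99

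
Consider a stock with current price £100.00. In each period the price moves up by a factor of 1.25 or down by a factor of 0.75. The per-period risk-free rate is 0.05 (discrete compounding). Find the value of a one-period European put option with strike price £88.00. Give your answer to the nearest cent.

Risk-neutral probability p = (1 + 0.05 − 0.75)/(1.25 − 0.75) = 0.3000/0.5000 = 0.6000
Terminal stock prices: S_u = 125, S_d = 75
Terminal payoffs (K − S): max(-37, 0) = 0, max(13, 0) = 13
Node 0 (S = 100): V_0 = 1/1.05·[0.6000·0.0000 + 0.4000·13.0000] = 4.9524

£4.95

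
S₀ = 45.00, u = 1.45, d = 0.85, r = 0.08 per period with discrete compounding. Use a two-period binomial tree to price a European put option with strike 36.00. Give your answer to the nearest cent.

1.14

Risk-neutral probability p = (1 + 0.08 − 0.85)/(1.45 − 0.85) = 0.2300/0.6000 = 0.3833
Terminal stock prices: S_uu = 94.61, S_ud = 55.46, S_dd = 32.51
Terminal payoffs (K − S): max(-58.61, 0) = 0, max(-19.46, 0) = 0, max(3.488, 0) = 3.488
Node u (S = 65.25): V_u = 1/1.08·[0.3833·0.0000 + 0.6167·0.0000] = 0.0000
Node d (S = 38.25): V_d = 1/1.08·[0.3833·0.0000 + 0.6167·3.4875] = 1.9913
Node 0 (S = 45): V_0 = 1/1.08·[0.3833·0.0000 + 0.6167·1.9913] = 1.1370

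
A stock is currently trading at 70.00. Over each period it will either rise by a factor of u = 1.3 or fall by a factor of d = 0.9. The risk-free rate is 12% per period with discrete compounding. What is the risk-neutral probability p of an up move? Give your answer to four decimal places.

Risk-neutral probability p = (1 + 0.12 − 0.9)/(1.3 − 0.9) = 0.2200/0.4000 = 0.5500

p = 0.5500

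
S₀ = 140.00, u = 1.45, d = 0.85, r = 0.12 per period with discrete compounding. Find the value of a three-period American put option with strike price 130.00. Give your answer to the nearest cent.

Risk-neutral probability p = (1 + 0.12 − 0.85)/(1.45 − 0.85) = 0.2700/0.6000 = 0.4500
Terminal stock prices: S_uuu = 426.8, S_uud = 250.2, S_udd = 146.7, S_ddd = 85.98
Terminal payoffs (K − S): max(-296.8, 0) = 0, max(-120.2, 0) = 0, max(-16.67, 0) = 0, max(44.02, 0) = 44.02
Node uu (S = 294.4): continuation = 1/1.12·[0.4500·0.0000 + 0.5500·0.0000] = 0.0000; exercise value = 0.0000 ≤ continuation, so V_uu = 0.0000
Node ud (S = 172.5): continuation = 1/1.12·[0.4500·0.0000 + 0.5500·0.0000] = 0.0000; exercise value = 0.0000 ≤ continuation, so V_ud = 0.0000
Node dd (S = 101.1): continuation = 1/1.12·[0.4500·0.0000 + 0.5500·44.0225] = 21.6182; exercise value = 28.8500 > continuation, so V_dd = 28.8500 (exercise)
Node u (S = 203): continuation = 1/1.12·[0.4500·0.0000 + 0.5500·0.0000] = 0.0000; exercise value = 0.0000 ≤ continuation, so V_u = 0.0000
Node d (S = 119): continuation = 1/1.12·[0.4500·0.0000 + 0.5500·28.8500] = 14.1674; exercise value = 11.0000 ≤ continuation, so V_d = 14.1674
Node 0 (S = 140): continuation = 1/1.12·[0.4500·0.0000 + 0.5500·14.1674] = 6.9572; exercise value = 0.0000 ≤ continuation, so V_0 = 6.9572

6.96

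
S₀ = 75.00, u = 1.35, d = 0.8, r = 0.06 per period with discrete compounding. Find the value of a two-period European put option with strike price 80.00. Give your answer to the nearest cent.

7.92

Risk-neutral probability p = (1 + 0.06 − 0.8)/(1.35 − 0.8) = 0.2600/0.5500 = 0.4727
Terminal stock prices: S_uu = 136.7, S_ud = 81, S_dd = 48
Terminal payoffs (K − S): max(-56.69, 0) = 0, max(-1, 0) = 0, max(32, 0) = 32
Node u (S = 101.2): V_u = 1/1.06·[0.4727·0.0000 + 0.5273·0.0000] = 0.0000
Node d (S = 60): V_d = 1/1.06·[0.4727·0.0000 + 0.5273·32.0000] = 15.9177
Node 0 (S = 75): V_0 = 1/1.06·[0.4727·0.0000 + 0.5273·15.9177] = 7.9179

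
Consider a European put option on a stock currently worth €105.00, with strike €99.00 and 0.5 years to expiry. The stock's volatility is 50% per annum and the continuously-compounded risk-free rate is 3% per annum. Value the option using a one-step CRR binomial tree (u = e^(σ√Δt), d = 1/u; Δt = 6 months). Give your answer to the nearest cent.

CRR parameters: u = e^(σ√Δt) = e^(0.5·√0.5) = 1.4241, d = 1/u = 0.7022
Per-period rate: rΔt = 0.03·0.5 = 0.015, so R = e^0.015 = 1.0151
Risk-neutral probability p = (e^0.015 − 0.7022)/(1.4241 − 0.7022) = 0.3129/0.7219 = 0.4335
Terminal stock prices: S_u = 149.5, S_d = 73.73
Terminal payoffs (K − S): max(-50.53, 0) = 0, max(25.27, 0) = 25.27
Node 0 (S = 105): V_0 = e^(−0.015)·[0.4335·0.0000 + 0.5665·25.2702] = 14.1036

€14.10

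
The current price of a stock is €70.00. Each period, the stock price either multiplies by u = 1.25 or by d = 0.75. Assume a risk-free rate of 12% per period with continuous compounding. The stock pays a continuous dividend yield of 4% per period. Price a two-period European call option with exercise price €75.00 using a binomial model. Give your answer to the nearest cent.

Per-period risk-free factor R = e^0.12 = 1.1275; dividend-adjusted growth = e^(0.12−0.04) = 1.0833.
Risk-neutral probability p = (1.0833 − 0.75)/(1.25 − 0.75) = 0.3333/0.5000 = 0.6666
Terminal stock prices: S_uu = 109.4, S_ud = 65.62, S_dd = 39.38
Terminal payoffs (S − K): max(34.38, 0) = 34.38, max(-9.375, 0) = 0, max(-35.62, 0) = 0
Node u (S = 87.5): V_u = e^(−0.12)·[0.6666·34.3750 + 0.3334·0.0000] = 20.3224
Node d (S = 52.5): V_d = e^(−0.12)·[0.6666·0.0000 + 0.3334·0.0000] = 0.0000
Node 0 (S = 70): V_0 = e^(−0.12)·[0.6666·20.3224 + 0.3334·0.0000] = 12.0146

€12.01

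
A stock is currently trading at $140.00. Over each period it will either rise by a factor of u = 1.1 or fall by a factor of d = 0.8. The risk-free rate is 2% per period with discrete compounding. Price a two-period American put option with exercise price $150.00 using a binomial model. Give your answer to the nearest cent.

$14.97

Risk-neutral probability p = (1 + 0.02 − 0.8)/(1.1 − 0.8) = 0.2200/0.3000 = 0.7333
Terminal stock prices: S_uu = 169.4, S_ud = 123.2, S_dd = 89.6
Terminal payoffs (K − S): max(-19.4, 0) = 0, max(26.8, 0) = 26.8, max(60.4, 0) = 60.4
Node u (S = 154): continuation = 1/1.02·[0.7333·0.0000 + 0.2667·26.8000] = 7.0065; exercise value = 0.0000 ≤ continuation, so V_u = 7.0065
Node d (S = 112): continuation = 1/1.02·[0.7333·26.8000 + 0.2667·60.4000] = 35.0588; exercise value = 38.0000 > continuation, so V_d = 38.0000 (exercise)
Node 0 (S = 140): continuation = 1/1.02·[0.7333·7.0065 + 0.2667·38.0000] = 14.9720; exercise value = 10.0000 ≤ continuation, so V_0 = 14.9720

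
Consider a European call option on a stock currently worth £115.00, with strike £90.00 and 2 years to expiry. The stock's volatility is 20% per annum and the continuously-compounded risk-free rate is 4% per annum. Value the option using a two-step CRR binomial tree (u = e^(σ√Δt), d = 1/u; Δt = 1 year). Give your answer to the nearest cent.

£34.32

CRR parameters: u = e^(σ√Δt) = e^(0.2·√1) = 1.2214, d = 1/u = 0.8187
Per-period rate: rΔt = 0.04·1 = 0.04, so R = e^0.04 = 1.0408
Risk-neutral probability p = (e^0.04 − 0.8187)/(1.2214 − 0.8187) = 0.2221/0.4027 = 0.5515
Terminal stock prices: S_uu = 171.6, S_ud = 115, S_dd = 77.09
Terminal payoffs (S − K): max(81.56, 0) = 81.56, max(25, 0) = 25, max(-12.91, 0) = 0
Node u (S = 140.5): V_u = e^(−0.04)·[0.5515·81.5598 + 0.4485·25.0000] = 53.9903
Node d (S = 94.15): V_d = e^(−0.04)·[0.5515·25.0000 + 0.4485·0.0000] = 13.2473
Node 0 (S = 115): V_0 = e^(−0.04)·[0.5515·53.9903 + 0.4485·13.2473] = 34.3172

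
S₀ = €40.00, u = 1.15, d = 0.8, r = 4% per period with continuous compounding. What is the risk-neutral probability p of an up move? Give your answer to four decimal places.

Risk-neutral probability p = (e^0.04 − 0.8)/(1.15 − 0.8) = 0.2408/0.3500 = 0.6880

p = 0.6880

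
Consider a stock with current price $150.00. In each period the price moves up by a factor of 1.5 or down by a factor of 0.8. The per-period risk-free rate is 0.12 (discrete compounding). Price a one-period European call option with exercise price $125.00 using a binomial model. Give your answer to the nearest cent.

$40.82

Risk-neutral probability p = (1 + 0.12 − 0.8)/(1.5 − 0.8) = 0.3200/0.7000 = 0.4571
Terminal stock prices: S_u = 225, S_d = 120
Terminal payoffs (S − K): max(100, 0) = 100, max(-5, 0) = 0
Node 0 (S = 150): V_0 = 1/1.12·[0.4571·100.0000 + 0.5429·0.0000] = 40.8163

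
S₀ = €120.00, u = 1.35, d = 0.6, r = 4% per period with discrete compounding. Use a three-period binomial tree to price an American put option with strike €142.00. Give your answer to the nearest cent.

Risk-neutral probability p = (1 + 0.04 − 0.6)/(1.35 − 0.6) = 0.4400/0.7500 = 0.5867
Terminal stock prices: S_uuu = 295.2, S_uud = 131.2, S_udd = 58.32, S_ddd = 25.92
Terminal payoffs (K − S): max(-153.2, 0) = 0, max(10.78, 0) = 10.78, max(83.68, 0) = 83.68, max(116.1, 0) = 116.1
Node uu (S = 218.7): continuation = 1/1.04·[0.5867·0.0000 + 0.4133·10.7800] = 4.2844; exercise value = 0.0000 ≤ continuation, so V_uu = 4.2844
Node ud (S = 97.2): continuation = 1/1.04·[0.5867·10.7800 + 0.4133·83.6800] = 39.3385; exercise value = 44.8000 > continuation, so V_ud = 44.8000 (exercise)
Node dd (S = 43.2): continuation = 1/1.04·[0.5867·83.6800 + 0.4133·116.0800] = 93.3385; exercise value = 98.8000 > continuation, so V_dd = 98.8000 (exercise)
Node u (S = 162): continuation = 1/1.04·[0.5867·4.2844 + 0.4133·44.8000] = 20.2219; exercise value = 0.0000 ≤ continuation, so V_u = 20.2219
Node d (S = 72): continuation = 1/1.04·[0.5867·44.8000 + 0.4133·98.8000] = 64.5385; exercise value = 70.0000 > continuation, so V_d = 70.0000 (exercise)
Node 0 (S = 120): continuation = 1/1.04·[0.5867·20.2219 + 0.4133·70.0000] = 39.2278; exercise value = 22.0000 ≤ continuation, so V_0 = 39.2278

€39.23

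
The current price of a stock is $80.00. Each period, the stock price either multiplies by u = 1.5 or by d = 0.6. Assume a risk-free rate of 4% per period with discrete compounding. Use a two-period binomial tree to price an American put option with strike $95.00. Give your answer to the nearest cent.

$28.41

Risk-neutral probability p = (1 + 0.04 − 0.6)/(1.5 − 0.6) = 0.4400/0.9000 = 0.4889
Terminal stock prices: S_uu = 180, S_ud = 72, S_dd = 28.8
Terminal payoffs (K − S): max(-85, 0) = 0, max(23, 0) = 23, max(66.2, 0) = 66.2
Node u (S = 120): continuation = 1/1.04·[0.4889·0.0000 + 0.5111·23.0000] = 11.3034; exercise value = 0.0000 ≤ continuation, so V_u = 11.3034
Node d (S = 48): continuation = 1/1.04·[0.4889·23.0000 + 0.5111·66.2000] = 43.3462; exercise value = 47.0000 > continuation, so V_d = 47.0000 (exercise)
Node 0 (S = 80): continuation = 1/1.04·[0.4889·11.3034 + 0.5111·47.0000] = 28.4119; exercise value = 15.0000 ≤ continuation, so V_0 = 28.4119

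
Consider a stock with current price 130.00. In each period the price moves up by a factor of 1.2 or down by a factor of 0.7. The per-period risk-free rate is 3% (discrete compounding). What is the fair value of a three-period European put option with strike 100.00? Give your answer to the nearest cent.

Risk-neutral probability p = (1 + 0.03 − 0.7)/(1.2 − 0.7) = 0.3300/0.5000 = 0.6600
Terminal stock prices: S_uuu = 224.6, S_uud = 131, S_udd = 76.44, S_ddd = 44.59
Terminal payoffs (K − S): max(-124.6, 0) = 0, max(-31.04, 0) = 0, max(23.56, 0) = 23.56, max(55.41, 0) = 55.41
Node uu (S = 187.2): V_uu = 1/1.03·[0.6600·0.0000 + 0.3400·0.0000] = 0.0000
Node ud (S = 109.2): V_ud = 1/1.03·[0.6600·0.0000 + 0.3400·23.5600] = 7.7771
Node dd (S = 63.7): V_dd = 1/1.03·[0.6600·23.5600 + 0.3400·55.4100] = 33.3874
Node u (S = 156): V_u = 1/1.03·[0.6600·0.0000 + 0.3400·7.7771] = 2.5672
Node d (S = 91): V_d = 1/1.03·[0.6600·7.7771 + 0.3400·33.3874] = 16.0045
Node 0 (S = 130): V_0 = 1/1.03·[0.6600·2.5672 + 0.3400·16.0045] = 6.9280

6.93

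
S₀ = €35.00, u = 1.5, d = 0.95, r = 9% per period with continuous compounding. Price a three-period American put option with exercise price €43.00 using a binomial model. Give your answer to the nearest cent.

Risk-neutral probability p = (e^0.09 − 0.95)/(1.5 − 0.95) = 0.1442/0.5500 = 0.2621
Terminal stock prices: S_uuu = 118.1, S_uud = 74.81, S_udd = 47.38, S_ddd = 30.01
Terminal payoffs (K − S): max(-75.12, 0) = 0, max(-31.81, 0) = 0, max(-4.381, 0) = 0, max(12.99, 0) = 12.99
Node uu (S = 78.75): continuation = e^(−0.09)·[0.2621·0.0000 + 0.7379·0.0000] = 0.0000; exercise value = 0.0000 ≤ continuation, so V_uu = 0.0000
Node ud (S = 49.88): continuation = e^(−0.09)·[0.2621·0.0000 + 0.7379·0.0000] = 0.0000; exercise value = 0.0000 ≤ continuation, so V_ud = 0.0000
Node dd (S = 31.59): continuation = e^(−0.09)·[0.2621·0.0000 + 0.7379·12.9919] = 8.7612; exercise value = 11.4125 > continuation, so V_dd = 11.4125 (exercise)
Node u (S = 52.5): continuation = e^(−0.09)·[0.2621·0.0000 + 0.7379·0.0000] = 0.0000; exercise value = 0.0000 ≤ continuation, so V_u = 0.0000
Node d (S = 33.25): continuation = e^(−0.09)·[0.2621·0.0000 + 0.7379·11.4125] = 7.6961; exercise value = 9.7500 > continuation, so V_d = 9.7500 (exercise)
Node 0 (S = 35): continuation = e^(−0.09)·[0.2621·0.0000 + 0.7379·9.7500] = 6.5750; exercise value = 8.0000 > continuation, so V_0 = 8.0000 (exercise)

€8.00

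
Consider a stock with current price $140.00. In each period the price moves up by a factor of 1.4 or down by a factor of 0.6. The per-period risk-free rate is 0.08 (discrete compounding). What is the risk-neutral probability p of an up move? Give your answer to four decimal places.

Risk-neutral probability p = (1 + 0.08 − 0.6)/(1.4 − 0.6) = 0.4800/0.8000 = 0.6000

p = 0.6000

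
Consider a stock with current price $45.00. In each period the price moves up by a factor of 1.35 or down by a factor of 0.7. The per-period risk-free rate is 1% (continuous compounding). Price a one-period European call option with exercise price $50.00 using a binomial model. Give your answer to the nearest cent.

$5.08

Risk-neutral probability p = (e^0.01 − 0.7)/(1.35 − 0.7) = 0.3101/0.6500 = 0.4770
Terminal stock prices: S_u = 60.75, S_d = 31.5
Terminal payoffs (S − K): max(10.75, 0) = 10.75, max(-18.5, 0) = 0
Node 0 (S = 45): V_0 = e^(−0.01)·[0.4770·10.7500 + 0.5230·0.0000] = 5.0767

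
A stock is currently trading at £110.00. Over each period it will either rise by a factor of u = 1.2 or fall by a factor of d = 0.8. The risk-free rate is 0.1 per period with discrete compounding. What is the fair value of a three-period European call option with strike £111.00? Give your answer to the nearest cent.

£30.05

Risk-neutral probability p = (1 + 0.1 − 0.8)/(1.2 − 0.8) = 0.3000/0.4000 = 0.7500
Terminal stock prices: S_uuu = 190.1, S_uud = 126.7, S_udd = 84.48, S_ddd = 56.32
Terminal payoffs (S − K): max(79.08, 0) = 79.08, max(15.72, 0) = 15.72, max(-26.52, 0) = 0, max(-54.68, 0) = 0
Node uu (S = 158.4): V_uu = 1/1.1·[0.7500·79.0800 + 0.2500·15.7200] = 57.4909
Node ud (S = 105.6): V_ud = 1/1.1·[0.7500·15.7200 + 0.2500·0.0000] = 10.7182
Node dd (S = 70.4): V_dd = 1/1.1·[0.7500·0.0000 + 0.2500·0.0000] = 0.0000
Node u (S = 132): V_u = 1/1.1·[0.7500·57.4909 + 0.2500·10.7182] = 41.6343
Node d (S = 88): V_d = 1/1.1·[0.7500·10.7182 + 0.2500·0.0000] = 7.3079
Node 0 (S = 110): V_0 = 1/1.1·[0.7500·41.6343 + 0.2500·7.3079] = 30.0479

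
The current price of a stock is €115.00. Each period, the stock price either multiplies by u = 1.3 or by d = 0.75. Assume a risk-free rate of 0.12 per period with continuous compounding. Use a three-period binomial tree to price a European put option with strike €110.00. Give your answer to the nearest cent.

€4.98

Risk-neutral probability p = (e^0.12 − 0.75)/(1.3 − 0.75) = 0.3775/0.5500 = 0.6864
Terminal stock prices: S_uuu = 252.7, S_uud = 145.8, S_udd = 84.09, S_ddd = 48.52
Terminal payoffs (K − S): max(-142.7, 0) = 0, max(-35.76, 0) = 0, max(25.91, 0) = 25.91, max(61.48, 0) = 61.48
Node uu (S = 194.4): V_uu = e^(−0.12)·[0.6864·0.0000 + 0.3136·0.0000] = 0.0000
Node ud (S = 112.1): V_ud = e^(−0.12)·[0.6864·0.0000 + 0.3136·25.9062] = 7.2065
Node dd (S = 64.69): V_dd = e^(−0.12)·[0.6864·25.9062 + 0.3136·61.4844] = 32.8737
Node u (S = 149.5): V_u = e^(−0.12)·[0.6864·0.0000 + 0.3136·7.2065] = 2.0047
Node d (S = 86.25): V_d = e^(−0.12)·[0.6864·7.2065 + 0.3136·32.8737] = 13.5316
Node 0 (S = 115): V_0 = e^(−0.12)·[0.6864·2.0047 + 0.3136·13.5316] = 4.9845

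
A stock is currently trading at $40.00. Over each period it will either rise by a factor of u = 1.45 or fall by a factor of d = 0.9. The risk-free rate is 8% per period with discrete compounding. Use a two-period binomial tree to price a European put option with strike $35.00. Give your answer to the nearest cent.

Risk-neutral probability p = (1 + 0.08 − 0.9)/(1.45 − 0.9) = 0.1800/0.5500 = 0.3273
Terminal stock prices: S_uu = 84.1, S_ud = 52.2, S_dd = 32.4
Terminal payoffs (K − S): max(-49.1, 0) = 0, max(-17.2, 0) = 0, max(2.6, 0) = 2.6
Node u (S = 58): V_u = 1/1.08·[0.3273·0.0000 + 0.6727·0.0000] = 0.0000
Node d (S = 36): V_d = 1/1.08·[0.3273·0.0000 + 0.6727·2.6000] = 1.6195
Node 0 (S = 40): V_0 = 1/1.08·[0.3273·0.0000 + 0.6727·1.6195] = 1.0088

$1.01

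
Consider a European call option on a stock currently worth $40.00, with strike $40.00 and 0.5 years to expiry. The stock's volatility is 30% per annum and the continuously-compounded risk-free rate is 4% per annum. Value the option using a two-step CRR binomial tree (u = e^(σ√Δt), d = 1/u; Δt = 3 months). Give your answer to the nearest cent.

CRR parameters: u = e^(σ√Δt) = e^(0.3·√0.25) = 1.1618, d = 1/u = 0.8607
Per-period rate: rΔt = 0.04·0.25 = 0.01, so R = e^0.01 = 1.0101
Risk-neutral probability p = (e^0.01 − 0.8607)/(1.1618 − 0.8607) = 0.1493/0.3011 = 0.4959
Terminal stock prices: S_uu = 53.99, S_ud = 40, S_dd = 29.63
Terminal payoffs (S − K): max(13.99, 0) = 13.99, max(0, 0) = 0, max(-10.37, 0) = 0
Node u (S = 46.47): V_u = e^(−0.01)·[0.4959·13.9944 + 0.5041·0.0000] = 6.8714
Node d (S = 34.43): V_d = e^(−0.01)·[0.4959·0.0000 + 0.5041·0.0000] = 0.0000
Node 0 (S = 40): V_0 = e^(−0.01)·[0.4959·6.8714 + 0.5041·0.0000] = 3.3739

$3.37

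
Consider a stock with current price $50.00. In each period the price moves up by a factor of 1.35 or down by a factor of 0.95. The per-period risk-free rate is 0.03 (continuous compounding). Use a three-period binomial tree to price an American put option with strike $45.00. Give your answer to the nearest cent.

Risk-neutral probability p = (e^0.03 − 0.95)/(1.35 − 0.95) = 0.0805/0.4000 = 0.2011
Terminal stock prices: S_uuu = 123, S_uud = 86.57, S_udd = 60.92, S_ddd = 42.87
Terminal payoffs (K − S): max(-78.02, 0) = 0, max(-41.57, 0) = 0, max(-15.92, 0) = 0, max(2.131, 0) = 2.131
Node uu (S = 91.13): continuation = e^(−0.03)·[0.2011·0.0000 + 0.7989·0.0000] = 0.0000; exercise value = 0.0000 ≤ continuation, so V_uu = 0.0000
Node ud (S = 64.12): continuation = e^(−0.03)·[0.2011·0.0000 + 0.7989·0.0000] = 0.0000; exercise value = 0.0000 ≤ continuation, so V_ud = 0.0000
Node dd (S = 45.12): continuation = e^(−0.03)·[0.2011·0.0000 + 0.7989·2.1313] = 1.6523; exercise value = 0.0000 ≤ continuation, so V_dd = 1.6523
Node u (S = 67.5): continuation = e^(−0.03)·[0.2011·0.0000 + 0.7989·0.0000] = 0.0000; exercise value = 0.0000 ≤ continuation, so V_u = 0.0000
Node d (S = 47.5): continuation = e^(−0.03)·[0.2011·0.0000 + 0.7989·1.6523] = 1.2809; exercise value = 0.0000 ≤ continuation, so V_d = 1.2809
Node 0 (S = 50): continuation = e^(−0.03)·[0.2011·0.0000 + 0.7989·1.2809] = 0.9930; exercise value = 0.0000 ≤ continuation, so V_0 = 0.9930

$0.99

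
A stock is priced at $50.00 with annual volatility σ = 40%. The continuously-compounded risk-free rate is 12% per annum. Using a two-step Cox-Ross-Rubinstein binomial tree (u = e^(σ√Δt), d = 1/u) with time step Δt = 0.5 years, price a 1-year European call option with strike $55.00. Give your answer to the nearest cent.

$8.47

CRR parameters: u = e^(σ√Δt) = e^(0.4·√0.5) = 1.3269, d = 1/u = 0.7536
Per-period rate: rΔt = 0.12·0.5 = 0.06, so R = e^0.06 = 1.0618
Risk-neutral probability p = (e^0.06 − 0.7536)/(1.3269 − 0.7536) = 0.3082/0.5733 = 0.5376
Terminal stock prices: S_uu = 88.03, S_ud = 50, S_dd = 28.4
Terminal payoffs (S − K): max(33.03, 0) = 33.03, max(-5, 0) = 0, max(-26.6, 0) = 0
Node u (S = 66.34): V_u = e^(−0.06)·[0.5376·33.0327 + 0.4624·0.0000] = 16.7250
Node d (S = 37.68): V_d = e^(−0.06)·[0.5376·0.0000 + 0.4624·0.0000] = 0.0000
Node 0 (S = 50): V_0 = e^(−0.06)·[0.5376·16.7250 + 0.4624·0.0000] = 8.4682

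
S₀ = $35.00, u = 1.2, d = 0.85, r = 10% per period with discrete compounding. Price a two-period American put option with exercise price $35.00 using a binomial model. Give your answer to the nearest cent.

$1.36

Risk-neutral probability p = (1 + 0.1 − 0.85)/(1.2 − 0.85) = 0.2500/0.3500 = 0.7143
Terminal stock prices: S_uu = 50.4, S_ud = 35.7, S_dd = 25.29
Terminal payoffs (K − S): max(-15.4, 0) = 0, max(-0.7, 0) = 0, max(9.713, 0) = 9.713
Node u (S = 42): continuation = 1/1.1·[0.7143·0.0000 + 0.2857·0.0000] = 0.0000; exercise value = 0.0000 ≤ continuation, so V_u = 0.0000
Node d (S = 29.75): continuation = 1/1.1·[0.7143·0.0000 + 0.2857·9.7125] = 2.5227; exercise value = 5.2500 > continuation, so V_d = 5.2500 (exercise)
Node 0 (S = 35): continuation = 1/1.1·[0.7143·0.0000 + 0.2857·5.2500] = 1.3636; exercise value = 0.0000 ≤ continuation, so V_0 = 1.3636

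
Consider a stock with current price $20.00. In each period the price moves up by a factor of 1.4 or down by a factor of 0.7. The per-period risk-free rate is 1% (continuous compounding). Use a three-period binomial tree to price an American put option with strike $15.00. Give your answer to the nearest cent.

$1.92

Risk-neutral probability p = (e^0.01 − 0.7)/(1.4 − 0.7) = 0.3101/0.7000 = 0.4429
Terminal stock prices: S_uuu = 54.88, S_uud = 27.44, S_udd = 13.72, S_ddd = 6.86
Terminal payoffs (K − S): max(-39.88, 0) = 0, max(-12.44, 0) = 0, max(1.28, 0) = 1.28, max(8.14, 0) = 8.14
Node uu (S = 39.2): continuation = e^(−0.01)·[0.4429·0.0000 + 0.5571·0.0000] = 0.0000; exercise value = 0.0000 ≤ continuation, so V_uu = 0.0000
Node ud (S = 19.6): continuation = e^(−0.01)·[0.4429·0.0000 + 0.5571·1.2800] = 0.7060; exercise value = 0.0000 ≤ continuation, so V_ud = 0.7060
Node dd (S = 9.8): continuation = e^(−0.01)·[0.4429·1.2800 + 0.5571·8.1400] = 5.0507; exercise value = 5.2000 > continuation, so V_dd = 5.2000 (exercise)
Node u (S = 28): continuation = e^(−0.01)·[0.4429·0.0000 + 0.5571·0.7060] = 0.3894; exercise value = 0.0000 ≤ continuation, so V_u = 0.3894
Node d (S = 14): continuation = e^(−0.01)·[0.4429·0.7060 + 0.5571·5.2000] = 3.1775; exercise value = 1.0000 ≤ continuation, so V_d = 3.1775
Node 0 (S = 20): continuation = e^(−0.01)·[0.4429·0.3894 + 0.5571·3.1775] = 1.9232; exercise value = 0.0000 ≤ continuation, so V_0 = 1.9232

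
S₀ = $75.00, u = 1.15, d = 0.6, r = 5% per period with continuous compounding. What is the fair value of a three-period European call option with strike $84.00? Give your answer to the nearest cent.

$14.29

Risk-neutral probability p = (e^0.05 − 0.6)/(1.15 − 0.6) = 0.4513/0.5500 = 0.8205
Terminal stock prices: S_uuu = 114.1, S_uud = 59.51, S_udd = 31.05, S_ddd = 16.2
Terminal payoffs (S − K): max(30.07, 0) = 30.07, max(-24.49, 0) = 0, max(-52.95, 0) = 0, max(-67.8, 0) = 0
Node uu (S = 99.19): V_uu = e^(−0.05)·[0.8205·30.0656 + 0.1795·0.0000] = 23.4655
Node ud (S = 51.75): V_ud = e^(−0.05)·[0.8205·0.0000 + 0.1795·0.0000] = 0.0000
Node dd (S = 27): V_dd = e^(−0.05)·[0.8205·0.0000 + 0.1795·0.0000] = 0.0000
Node u (S = 86.25): V_u = e^(−0.05)·[0.8205·23.4655 + 0.1795·0.0000] = 18.3143
Node d (S = 45): V_d = e^(−0.05)·[0.8205·0.0000 + 0.1795·0.0000] = 0.0000
Node 0 (S = 75): V_0 = e^(−0.05)·[0.8205·18.3143 + 0.1795·0.0000] = 14.2939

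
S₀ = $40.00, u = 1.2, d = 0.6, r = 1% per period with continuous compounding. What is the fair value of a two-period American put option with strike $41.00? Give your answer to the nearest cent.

Risk-neutral probability p = (e^0.01 − 0.6)/(1.2 − 0.6) = 0.4101/0.6000 = 0.6834
Terminal stock prices: S_uu = 57.6, S_ud = 28.8, S_dd = 14.4
Terminal payoffs (K − S): max(-16.6, 0) = 0, max(12.2, 0) = 12.2, max(26.6, 0) = 26.6
Node u (S = 48): continuation = e^(−0.01)·[0.6834·0.0000 + 0.3166·12.2000] = 3.8239; exercise value = 0.0000 ≤ continuation, so V_u = 3.8239
Node d (S = 24): continuation = e^(−0.01)·[0.6834·12.2000 + 0.3166·26.6000] = 16.5920; exercise value = 17.0000 > continuation, so V_d = 17.0000 (exercise)
Node 0 (S = 40): continuation = e^(−0.01)·[0.6834·3.8239 + 0.3166·17.0000] = 7.9157; exercise value = 1.0000 ≤ continuation, so V_0 = 7.9157

$7.92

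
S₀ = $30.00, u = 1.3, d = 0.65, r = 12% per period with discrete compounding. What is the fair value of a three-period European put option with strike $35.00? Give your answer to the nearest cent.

$3.23

Risk-neutral probability p = (1 + 0.12 − 0.65)/(1.3 − 0.65) = 0.4700/0.6500 = 0.7231
Terminal stock prices: S_uuu = 65.91, S_uud = 32.96, S_udd = 16.48, S_ddd = 8.239
Terminal payoffs (K − S): max(-30.91, 0) = 0, max(2.045, 0) = 2.045, max(18.52, 0) = 18.52, max(26.76, 0) = 26.76
Node uu (S = 50.7): V_uu = 1/1.12·[0.7231·0.0000 + 0.2769·2.0450] = 0.5056
Node ud (S = 25.35): V_ud = 1/1.12·[0.7231·2.0450 + 0.2769·18.5225] = 5.9000
Node dd (S = 12.68): V_dd = 1/1.12·[0.7231·18.5225 + 0.2769·26.7613] = 18.5750
Node u (S = 39): V_u = 1/1.12·[0.7231·0.5056 + 0.2769·5.9000] = 1.7852
Node d (S = 19.5): V_d = 1/1.12·[0.7231·5.9000 + 0.2769·18.5750] = 8.4018
Node 0 (S = 30): V_0 = 1/1.12·[0.7231·1.7852 + 0.2769·8.4018] = 3.2299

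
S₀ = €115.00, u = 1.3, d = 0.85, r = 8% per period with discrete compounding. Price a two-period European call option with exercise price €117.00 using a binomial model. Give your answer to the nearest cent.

Risk-neutral probability p = (1 + 0.08 − 0.85)/(1.3 − 0.85) = 0.2300/0.4500 = 0.5111
Terminal stock prices: S_uu = 194.4, S_ud = 127.1, S_dd = 83.09
Terminal payoffs (S − K): max(77.35, 0) = 77.35, max(10.08, 0) = 10.08, max(-33.91, 0) = 0
Node u (S = 149.5): V_u = 1/1.08·[0.5111·77.3500 + 0.4889·10.0750] = 41.1667
Node d (S = 97.75): V_d = 1/1.08·[0.5111·10.0750 + 0.4889·0.0000] = 4.7680
Node 0 (S = 115): V_0 = 1/1.08·[0.5111·41.1667 + 0.4889·4.7680] = 21.6405

€21.64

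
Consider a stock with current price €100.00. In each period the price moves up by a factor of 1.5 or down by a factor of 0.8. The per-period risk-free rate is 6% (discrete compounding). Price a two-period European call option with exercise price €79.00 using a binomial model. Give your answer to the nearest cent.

Risk-neutral probability p = (1 + 0.06 − 0.8)/(1.5 − 0.8) = 0.2600/0.7000 = 0.3714
Terminal stock prices: S_uu = 225, S_ud = 120, S_dd = 64
Terminal payoffs (S − K): max(146, 0) = 146, max(41, 0) = 41, max(-15, 0) = 0
Node u (S = 150): V_u = 1/1.06·[0.3714·146.0000 + 0.6286·41.0000] = 75.4717
Node d (S = 80): V_d = 1/1.06·[0.3714·41.0000 + 0.6286·0.0000] = 14.3666
Node 0 (S = 100): V_0 = 1/1.06·[0.3714·75.4717 + 0.6286·14.3666] = 34.9649

€34.96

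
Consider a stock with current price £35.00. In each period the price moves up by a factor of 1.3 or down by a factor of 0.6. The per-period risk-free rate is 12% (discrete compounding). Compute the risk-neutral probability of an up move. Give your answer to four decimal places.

Risk-neutral probability p = (1 + 0.12 − 0.6)/(1.3 − 0.6) = 0.5200/0.7000 = 0.7429

p = 0.7429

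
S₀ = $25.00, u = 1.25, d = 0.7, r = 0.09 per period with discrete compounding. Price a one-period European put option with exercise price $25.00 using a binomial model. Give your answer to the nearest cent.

$2.00

Risk-neutral probability p = (1 + 0.09 − 0.7)/(1.25 − 0.7) = 0.3900/0.5500 = 0.7091
Terminal stock prices: S_u = 31.25, S_d = 17.5
Terminal payoffs (K − S): max(-6.25, 0) = 0, max(7.5, 0) = 7.5
Node 0 (S = 25): V_0 = 1/1.09·[0.7091·0.0000 + 0.2909·7.5000] = 2.0017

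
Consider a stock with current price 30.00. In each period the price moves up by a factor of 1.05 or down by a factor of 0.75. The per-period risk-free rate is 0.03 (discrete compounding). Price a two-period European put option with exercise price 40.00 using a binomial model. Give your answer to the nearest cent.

Risk-neutral probability p = (1 + 0.03 − 0.75)/(1.05 − 0.75) = 0.2800/0.3000 = 0.9333
Terminal stock prices: S_uu = 33.08, S_ud = 23.62, S_dd = 16.88
Terminal payoffs (K − S): max(6.925, 0) = 6.925, max(16.38, 0) = 16.38, max(23.12, 0) = 23.12
Node u (S = 31.5): V_u = 1/1.03·[0.9333·6.9250 + 0.0667·16.3750] = 7.3350
Node d (S = 22.5): V_d = 1/1.03·[0.9333·16.3750 + 0.0667·23.1250] = 16.3350
Node 0 (S = 30): V_0 = 1/1.03·[0.9333·7.3350 + 0.0667·16.3350] = 7.7038

7.70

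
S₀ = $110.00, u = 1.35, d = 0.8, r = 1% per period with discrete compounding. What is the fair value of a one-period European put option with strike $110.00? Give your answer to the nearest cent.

Risk-neutral probability p = (1 + 0.01 − 0.8)/(1.35 − 0.8) = 0.2100/0.5500 = 0.3818
Terminal stock prices: S_u = 148.5, S_d = 88
Terminal payoffs (K − S): max(-38.5, 0) = 0, max(22, 0) = 22
Node 0 (S = 110): V_0 = 1/1.01·[0.3818·0.0000 + 0.6182·22.0000] = 13.4653

$13.47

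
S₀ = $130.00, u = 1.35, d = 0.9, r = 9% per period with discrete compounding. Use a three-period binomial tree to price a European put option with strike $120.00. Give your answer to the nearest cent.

Risk-neutral probability p = (1 + 0.09 − 0.9)/(1.35 − 0.9) = 0.1900/0.4500 = 0.4222
Terminal stock prices: S_uuu = 319.8, S_uud = 213.2, S_udd = 142.2, S_ddd = 94.77
Terminal payoffs (K − S): max(-199.8, 0) = 0, max(-93.23, 0) = 0, max(-22.16, 0) = 0, max(25.23, 0) = 25.23
Node uu (S = 236.9): V_uu = 1/1.09·[0.4222·0.0000 + 0.5778·0.0000] = 0.0000
Node ud (S = 158): V_ud = 1/1.09·[0.4222·0.0000 + 0.5778·0.0000] = 0.0000
Node dd (S = 105.3): V_dd = 1/1.09·[0.4222·0.0000 + 0.5778·25.2300] = 13.3737
Node u (S = 175.5): V_u = 1/1.09·[0.4222·0.0000 + 0.5778·0.0000] = 0.0000
Node d (S = 117): V_d = 1/1.09·[0.4222·0.0000 + 0.5778·13.3737] = 7.0890
Node 0 (S = 130): V_0 = 1/1.09·[0.4222·0.0000 + 0.5778·7.0890] = 3.7577

$3.76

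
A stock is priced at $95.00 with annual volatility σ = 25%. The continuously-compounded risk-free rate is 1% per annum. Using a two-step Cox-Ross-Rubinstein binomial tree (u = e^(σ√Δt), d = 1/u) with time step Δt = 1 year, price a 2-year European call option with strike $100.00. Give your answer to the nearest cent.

$11.63

CRR parameters: u = e^(σ√Δt) = e^(0.25·√1) = 1.2840, d = 1/u = 0.7788
Per-period rate: rΔt = 0.01·1 = 0.01, so R = e^0.01 = 1.0101
Risk-neutral probability p = (e^0.01 − 0.7788)/(1.2840 − 0.7788) = 0.2312/0.5052 = 0.4577
Terminal stock prices: S_uu = 156.6, S_ud = 95, S_dd = 57.62
Terminal payoffs (S − K): max(56.63, 0) = 56.63, max(-5, 0) = 0, max(-42.38, 0) = 0
Node u (S = 122): V_u = e^(−0.01)·[0.4577·56.6285 + 0.5423·0.0000] = 25.6619
Node d (S = 73.99): V_d = e^(−0.01)·[0.4577·0.0000 + 0.5423·0.0000] = 0.0000
Node 0 (S = 95): V_0 = e^(−0.01)·[0.4577·25.6619 + 0.5423·0.0000] = 11.6290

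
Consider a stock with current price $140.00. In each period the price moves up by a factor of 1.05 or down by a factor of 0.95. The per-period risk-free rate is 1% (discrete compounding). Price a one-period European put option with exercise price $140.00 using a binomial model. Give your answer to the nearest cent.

Risk-neutral probability p = (1 + 0.01 − 0.95)/(1.05 − 0.95) = 0.0600/0.1000 = 0.6000
Terminal stock prices: S_u = 147, S_d = 133
Terminal payoffs (K − S): max(-7, 0) = 0, max(7, 0) = 7
Node 0 (S = 140): V_0 = 1/1.01·[0.6000·0.0000 + 0.4000·7.0000] = 2.7723

$2.77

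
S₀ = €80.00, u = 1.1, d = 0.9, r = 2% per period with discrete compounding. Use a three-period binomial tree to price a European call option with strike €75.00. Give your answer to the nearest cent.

Risk-neutral probability p = (1 + 0.02 − 0.9)/(1.1 − 0.9) = 0.1200/0.2000 = 0.6000
Terminal stock prices: S_uuu = 106.5, S_uud = 87.12, S_udd = 71.28, S_ddd = 58.32
Terminal payoffs (S − K): max(31.48, 0) = 31.48, max(12.12, 0) = 12.12, max(-3.72, 0) = 0, max(-16.68, 0) = 0
Node uu (S = 96.8): V_uu = 1/1.02·[0.6000·31.4800 + 0.4000·12.1200] = 23.2706
Node ud (S = 79.2): V_ud = 1/1.02·[0.6000·12.1200 + 0.4000·0.0000] = 7.1294
Node dd (S = 64.8): V_dd = 1/1.02·[0.6000·0.0000 + 0.4000·0.0000] = 0.0000
Node u (S = 88): V_u = 1/1.02·[0.6000·23.2706 + 0.4000·7.1294] = 16.4844
Node d (S = 72): V_d = 1/1.02·[0.6000·7.1294 + 0.4000·0.0000] = 4.1938
Node 0 (S = 80): V_0 = 1/1.02·[0.6000·16.4844 + 0.4000·4.1938] = 11.3413

€11.34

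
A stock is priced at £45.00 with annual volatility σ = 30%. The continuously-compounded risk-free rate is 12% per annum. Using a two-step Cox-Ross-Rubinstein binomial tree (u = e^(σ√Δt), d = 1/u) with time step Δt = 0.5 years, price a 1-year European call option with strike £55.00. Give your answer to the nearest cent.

CRR parameters: u = e^(σ√Δt) = e^(0.3·√0.5) = 1.2363, d = 1/u = 0.8089
Per-period rate: rΔt = 0.12·0.5 = 0.06, so R = e^0.06 = 1.0618
Risk-neutral probability p = (e^0.06 − 0.8089)/(1.2363 − 0.8089) = 0.2530/0.4275 = 0.5918
Terminal stock prices: S_uu = 68.78, S_ud = 45, S_dd = 29.44
Terminal payoffs (S − K): max(13.78, 0) = 13.78, max(-10, 0) = 0, max(-25.56, 0) = 0
Node u (S = 55.63): V_u = e^(−0.06)·[0.5918·13.7809 + 0.4082·0.0000] = 7.6810
Node d (S = 36.4): V_d = e^(−0.06)·[0.5918·0.0000 + 0.4082·0.0000] = 0.0000
Node 0 (S = 45): V_0 = e^(−0.06)·[0.5918·7.6810 + 0.4082·0.0000] = 4.2811

£4.28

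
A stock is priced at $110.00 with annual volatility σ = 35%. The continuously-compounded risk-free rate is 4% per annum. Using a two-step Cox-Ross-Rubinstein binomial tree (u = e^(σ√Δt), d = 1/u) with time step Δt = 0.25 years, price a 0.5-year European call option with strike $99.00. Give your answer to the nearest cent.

$18.55

CRR parameters: u = e^(σ√Δt) = e^(0.35·√0.25) = 1.1912, d = 1/u = 0.8395
Per-period rate: rΔt = 0.04·0.25 = 0.01, so R = e^0.01 = 1.0101
Risk-neutral probability p = (e^0.01 − 0.8395)/(1.1912 − 0.8395) = 0.1706/0.3518 = 0.4849
Terminal stock prices: S_uu = 156.1, S_ud = 110, S_dd = 77.52
Terminal payoffs (S − K): max(57.1, 0) = 57.1, max(11, 0) = 11, max(-21.48, 0) = 0
Node u (S = 131): V_u = e^(−0.01)·[0.4849·57.0974 + 0.5151·11.0000] = 33.0222
Node d (S = 92.34): V_d = e^(−0.01)·[0.4849·11.0000 + 0.5151·0.0000] = 5.2812
Node 0 (S = 110): V_0 = e^(−0.01)·[0.4849·33.0222 + 0.5151·5.2812] = 18.5472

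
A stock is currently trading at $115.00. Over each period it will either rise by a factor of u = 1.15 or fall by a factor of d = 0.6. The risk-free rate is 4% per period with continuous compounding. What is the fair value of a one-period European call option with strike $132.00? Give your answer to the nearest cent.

Risk-neutral probability p = (e^0.04 − 0.6)/(1.15 − 0.6) = 0.4408/0.5500 = 0.8015
Terminal stock prices: S_u = 132.2, S_d = 69
Terminal payoffs (S − K): max(0.25, 0) = 0.25, max(-63, 0) = 0
Node 0 (S = 115): V_0 = e^(−0.04)·[0.8015·0.2500 + 0.1985·0.0000] = 0.1925

$0.19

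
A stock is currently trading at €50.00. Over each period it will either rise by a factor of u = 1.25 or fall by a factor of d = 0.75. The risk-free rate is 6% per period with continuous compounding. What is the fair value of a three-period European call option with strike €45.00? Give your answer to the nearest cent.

€15.66

Risk-neutral probability p = (e^0.06 − 0.75)/(1.25 − 0.75) = 0.3118/0.5000 = 0.6237
Terminal stock prices: S_uuu = 97.66, S_uud = 58.59, S_udd = 35.16, S_ddd = 21.09
Terminal payoffs (S − K): max(52.66, 0) = 52.66, max(13.59, 0) = 13.59, max(-9.844, 0) = 0, max(-23.91, 0) = 0
Node uu (S = 78.12): V_uu = e^(−0.06)·[0.6237·52.6562 + 0.3763·13.5938] = 35.7456
Node ud (S = 46.88): V_ud = e^(−0.06)·[0.6237·13.5938 + 0.3763·0.0000] = 7.9843
Node dd (S = 28.12): V_dd = e^(−0.06)·[0.6237·0.0000 + 0.3763·0.0000] = 0.0000
Node u (S = 62.5): V_u = e^(−0.06)·[0.6237·35.7456 + 0.3763·7.9843] = 23.8250
Node d (S = 37.5): V_d = e^(−0.06)·[0.6237·7.9843 + 0.3763·0.0000] = 4.6896
Node 0 (S = 50): V_0 = e^(−0.06)·[0.6237·23.8250 + 0.3763·4.6896] = 15.6558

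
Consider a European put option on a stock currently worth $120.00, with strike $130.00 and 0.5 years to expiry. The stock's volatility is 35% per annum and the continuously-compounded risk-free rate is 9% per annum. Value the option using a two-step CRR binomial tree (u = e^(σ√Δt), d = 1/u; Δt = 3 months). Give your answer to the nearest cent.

$14.74

CRR parameters: u = e^(σ√Δt) = e^(0.35·√0.25) = 1.1912, d = 1/u = 0.8395
Per-period rate: rΔt = 0.09·0.25 = 0.0225, so R = e^0.0225 = 1.0228
Risk-neutral probability p = (e^0.0225 − 0.8395)/(1.1912 − 0.8395) = 0.1833/0.3518 = 0.5210
Terminal stock prices: S_uu = 170.3, S_ud = 120, S_dd = 84.56
Terminal payoffs (K − S): max(-40.29, 0) = 0, max(10, 0) = 10, max(45.44, 0) = 45.44
Node u (S = 142.9): V_u = e^(−0.0225)·[0.5210·0.0000 + 0.4790·10.0000] = 4.6830
Node d (S = 100.7): V_d = e^(−0.0225)·[0.5210·10.0000 + 0.4790·45.4374] = 26.3728
Node 0 (S = 120): V_0 = e^(−0.0225)·[0.5210·4.6830 + 0.4790·26.3728] = 14.7361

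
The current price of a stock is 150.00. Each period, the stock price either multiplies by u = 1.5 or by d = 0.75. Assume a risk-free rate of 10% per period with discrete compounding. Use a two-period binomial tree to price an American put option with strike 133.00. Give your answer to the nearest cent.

11.43

Risk-neutral probability p = (1 + 0.1 − 0.75)/(1.5 − 0.75) = 0.3500/0.7500 = 0.4667
Terminal stock prices: S_uu = 337.5, S_ud = 168.8, S_dd = 84.38
Terminal payoffs (K − S): max(-204.5, 0) = 0, max(-35.75, 0) = 0, max(48.62, 0) = 48.62
Node u (S = 225): continuation = 1/1.1·[0.4667·0.0000 + 0.5333·0.0000] = 0.0000; exercise value = 0.0000 ≤ continuation, so V_u = 0.0000
Node d (S = 112.5): continuation = 1/1.1·[0.4667·0.0000 + 0.5333·48.6250] = 23.5758; exercise value = 20.5000 ≤ continuation, so V_d = 23.5758
Node 0 (S = 150): continuation = 1/1.1·[0.4667·0.0000 + 0.5333·23.5758] = 11.4307; exercise value = 0.0000 ≤ continuation, so V_0 = 11.4307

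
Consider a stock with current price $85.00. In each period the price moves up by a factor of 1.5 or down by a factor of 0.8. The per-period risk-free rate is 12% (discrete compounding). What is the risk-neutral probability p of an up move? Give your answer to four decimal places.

p = 0.4571

Risk-neutral probability p = (1 + 0.12 − 0.8)/(1.5 − 0.8) = 0.3200/0.7000 = 0.4571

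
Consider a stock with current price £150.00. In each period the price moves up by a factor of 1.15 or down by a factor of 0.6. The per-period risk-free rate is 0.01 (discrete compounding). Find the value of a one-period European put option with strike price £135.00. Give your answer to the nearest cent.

Risk-neutral probability p = (1 + 0.01 − 0.6)/(1.15 − 0.6) = 0.4100/0.5500 = 0.7455
Terminal stock prices: S_u = 172.5, S_d = 90
Terminal payoffs (K − S): max(-37.5, 0) = 0, max(45, 0) = 45
Node 0 (S = 150): V_0 = 1/1.01·[0.7455·0.0000 + 0.2545·45.0000] = 11.3411

£11.34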